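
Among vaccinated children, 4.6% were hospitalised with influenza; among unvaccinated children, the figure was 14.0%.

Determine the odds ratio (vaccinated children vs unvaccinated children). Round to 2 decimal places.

OR = 0.30

odds, vaccinated children = 0.04600/0.95400 = 0.04822
odds, unvaccinated children = 0.14000/0.86000 = 0.16279
OR = 0.04822 / 0.16279 = 0.30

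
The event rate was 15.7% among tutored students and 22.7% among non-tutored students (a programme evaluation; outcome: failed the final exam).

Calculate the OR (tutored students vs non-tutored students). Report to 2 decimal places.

odds, tutored students = 0.1570/0.8430 = 0.1862
odds, non-tutored students = 0.2270/0.7730 = 0.2937
OR = 0.1862 / 0.2937 = 0.63

0.63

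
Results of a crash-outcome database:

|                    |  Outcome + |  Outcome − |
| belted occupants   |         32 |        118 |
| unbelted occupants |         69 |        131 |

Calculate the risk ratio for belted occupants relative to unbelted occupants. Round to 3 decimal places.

risk, belted occupants = 32/150 = 0.2133
risk, unbelted occupants = 69/200 = 0.3450
RR = 0.2133 / 0.3450 = 0.618

RR ≈ 0.618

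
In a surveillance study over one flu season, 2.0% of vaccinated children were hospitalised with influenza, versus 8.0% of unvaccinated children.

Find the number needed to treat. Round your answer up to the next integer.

NNT: 17

absolute risk difference = 0.060000
1 / 0.060000 = 16.667 → round up → 17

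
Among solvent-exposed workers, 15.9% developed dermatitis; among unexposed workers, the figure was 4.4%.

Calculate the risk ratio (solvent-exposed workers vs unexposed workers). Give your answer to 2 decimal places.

RR = 0.15900 / 0.04400 = 3.61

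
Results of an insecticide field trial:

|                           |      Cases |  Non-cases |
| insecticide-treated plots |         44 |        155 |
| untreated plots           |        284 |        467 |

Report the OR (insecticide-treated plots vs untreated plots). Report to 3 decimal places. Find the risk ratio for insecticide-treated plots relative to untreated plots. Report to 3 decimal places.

odds, insecticide-treated plots = 44/155 = 0.2839
odds, untreated plots = 284/467 = 0.6081
OR = 0.2839 / 0.6081 = 0.467
risk, insecticide-treated plots = 44/199 = 0.2211
risk, untreated plots = 284/751 = 0.3782
RR = 0.2211 / 0.3782 = 0.585

OR = 0.467; RR = 0.585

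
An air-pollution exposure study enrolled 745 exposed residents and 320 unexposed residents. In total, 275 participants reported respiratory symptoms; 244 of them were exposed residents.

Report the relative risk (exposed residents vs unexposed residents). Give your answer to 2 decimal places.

RR: 3.38

exposed residents without the outcome: 745 − 244 = 501
unexposed residents with the outcome: 275 − 244 = 31
unexposed residents without the outcome: 320 − 31 = 289
risk, exposed residents = 244/745 = 0.3275
risk, unexposed residents = 31/320 = 0.0969
RR = 0.3275 / 0.0969 = 3.38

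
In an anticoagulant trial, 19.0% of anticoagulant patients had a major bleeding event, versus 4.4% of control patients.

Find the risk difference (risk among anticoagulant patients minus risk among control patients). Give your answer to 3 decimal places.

risk difference = 0.19000 − 0.04400 = 0.146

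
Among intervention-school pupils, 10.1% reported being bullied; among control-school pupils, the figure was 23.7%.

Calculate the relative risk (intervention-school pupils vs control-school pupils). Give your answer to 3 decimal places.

RR = 0.1010 / 0.2370 = 0.426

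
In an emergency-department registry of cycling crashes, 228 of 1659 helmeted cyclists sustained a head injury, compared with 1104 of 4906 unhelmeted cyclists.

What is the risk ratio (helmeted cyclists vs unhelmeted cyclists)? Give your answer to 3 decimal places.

risk, helmeted cyclists = 228/1659 = 0.1374
risk, unhelmeted cyclists = 1104/4906 = 0.2250
RR = 0.1374 / 0.2250 = 0.611

0.611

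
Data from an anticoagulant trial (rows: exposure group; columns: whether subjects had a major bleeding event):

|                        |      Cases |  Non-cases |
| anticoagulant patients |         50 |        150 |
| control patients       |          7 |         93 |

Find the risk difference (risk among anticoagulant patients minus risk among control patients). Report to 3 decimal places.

0.180

risk, anticoagulant patients = 50/200 = 0.2500
risk, control patients = 7/100 = 0.0700
risk difference = 0.2500 − 0.0700 = 0.180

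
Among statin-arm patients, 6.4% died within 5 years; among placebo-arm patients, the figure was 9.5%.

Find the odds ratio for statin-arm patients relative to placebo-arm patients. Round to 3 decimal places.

odds, statin-arm patients = 0.0640/0.9360 = 0.0684
odds, placebo-arm patients = 0.0950/0.9050 = 0.1050
OR = 0.0684 / 0.1050 = 0.651

0.651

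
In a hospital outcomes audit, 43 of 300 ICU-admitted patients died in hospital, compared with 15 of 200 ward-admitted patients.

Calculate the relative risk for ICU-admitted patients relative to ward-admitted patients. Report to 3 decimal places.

1.911

risk, ICU-admitted patients = 43/300 = 0.1433
risk, ward-admitted patients = 15/200 = 0.0750
RR = 0.1433 / 0.0750 = 1.911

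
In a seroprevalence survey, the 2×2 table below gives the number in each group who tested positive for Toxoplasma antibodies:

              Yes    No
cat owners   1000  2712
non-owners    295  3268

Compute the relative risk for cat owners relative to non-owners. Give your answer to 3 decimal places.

risk, cat owners = 1000/3712 = 0.2694
risk, non-owners = 295/3563 = 0.0828
RR = 0.2694 / 0.0828 = 3.254

3.254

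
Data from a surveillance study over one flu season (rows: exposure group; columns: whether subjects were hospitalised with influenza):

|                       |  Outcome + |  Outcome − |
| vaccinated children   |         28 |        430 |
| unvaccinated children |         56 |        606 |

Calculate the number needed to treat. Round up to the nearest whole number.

43

risk, vaccinated children = 28/458 = 0.061135
risk, unvaccinated children = 56/662 = 0.084592
absolute risk difference = 0.023457
1 / 0.023457 = 42.631 → round up → 43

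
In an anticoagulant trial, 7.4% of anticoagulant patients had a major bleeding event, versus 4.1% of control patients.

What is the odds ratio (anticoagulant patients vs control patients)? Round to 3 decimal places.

OR = 1.869

odds, anticoagulant patients = 0.07400/0.92600 = 0.07991
odds, control patients = 0.04100/0.95900 = 0.04275
OR = 0.07991 / 0.04275 = 1.869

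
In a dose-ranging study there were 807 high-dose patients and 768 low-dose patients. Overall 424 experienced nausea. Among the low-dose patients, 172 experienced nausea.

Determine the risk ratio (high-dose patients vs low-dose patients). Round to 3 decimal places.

high-dose patients with the outcome: 424 − 172 = 252
high-dose patients without the outcome: 807 − 252 = 555
low-dose patients without the outcome: 768 − 172 = 596
risk, high-dose patients = 252/807 = 0.3123
risk, low-dose patients = 172/768 = 0.2240
RR = 0.3123 / 0.2240 = 1.394

1.394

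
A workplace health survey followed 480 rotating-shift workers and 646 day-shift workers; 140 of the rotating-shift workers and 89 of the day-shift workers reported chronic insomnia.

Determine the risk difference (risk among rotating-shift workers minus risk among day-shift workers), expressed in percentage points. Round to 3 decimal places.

risk, rotating-shift workers = 140/480 = 0.2917
risk, day-shift workers = 89/646 = 0.1378
risk difference = 0.2917 − 0.1378 = 0.1539 → 15.390 percentage points

15.390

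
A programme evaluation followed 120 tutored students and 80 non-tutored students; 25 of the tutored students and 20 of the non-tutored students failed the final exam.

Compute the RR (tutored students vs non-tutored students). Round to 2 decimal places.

risk, tutored students = 25/120 = 0.2083
risk, non-tutored students = 20/80 = 0.2500
RR = 0.2083 / 0.2500 = 0.83

RR ≈ 0.83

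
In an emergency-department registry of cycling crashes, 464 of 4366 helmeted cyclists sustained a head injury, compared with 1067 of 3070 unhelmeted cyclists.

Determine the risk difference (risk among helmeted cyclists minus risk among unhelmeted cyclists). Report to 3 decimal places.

-0.241

risk, helmeted cyclists = 464/4366 = 0.1063
risk, unhelmeted cyclists = 1067/3070 = 0.3476
risk difference = 0.1063 − 0.3476 = -0.241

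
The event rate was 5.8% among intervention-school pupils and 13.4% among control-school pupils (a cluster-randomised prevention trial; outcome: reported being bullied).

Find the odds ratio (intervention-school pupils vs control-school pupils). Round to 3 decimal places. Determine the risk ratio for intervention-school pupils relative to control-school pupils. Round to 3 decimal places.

odds, intervention-school pupils = 0.0580/0.9420 = 0.0616
odds, control-school pupils = 0.1340/0.8660 = 0.1547
OR = 0.0616 / 0.1547 = 0.398
RR = 0.0580 / 0.1340 = 0.433

OR = 0.398; RR = 0.433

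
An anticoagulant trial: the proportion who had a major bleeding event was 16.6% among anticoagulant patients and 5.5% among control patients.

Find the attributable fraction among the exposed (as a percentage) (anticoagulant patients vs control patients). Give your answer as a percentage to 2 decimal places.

AR% = (0.1660 − 0.0550) / 0.1660 = 0.6687 → 66.87%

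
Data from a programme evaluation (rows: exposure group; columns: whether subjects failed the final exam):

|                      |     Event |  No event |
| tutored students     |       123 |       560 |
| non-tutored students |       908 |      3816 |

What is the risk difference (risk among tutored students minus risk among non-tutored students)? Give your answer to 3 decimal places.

-0.012

risk, tutored students = 123/683 = 0.1801
risk, non-tutored students = 908/4724 = 0.1922
risk difference = 0.1801 − 0.1922 = -0.012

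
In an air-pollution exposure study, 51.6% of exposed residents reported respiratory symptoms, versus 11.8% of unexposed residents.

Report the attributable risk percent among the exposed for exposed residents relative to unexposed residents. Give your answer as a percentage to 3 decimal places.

AR% = (0.5160 − 0.1180) / 0.5160 = 0.7713 → 77.132%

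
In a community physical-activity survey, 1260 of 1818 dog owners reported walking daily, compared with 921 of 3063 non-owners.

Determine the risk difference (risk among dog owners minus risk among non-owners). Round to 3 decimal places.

risk, dog owners = 1260/1818 = 0.6931
risk, non-owners = 921/3063 = 0.3007
risk difference = 0.6931 − 0.3007 = 0.392

0.392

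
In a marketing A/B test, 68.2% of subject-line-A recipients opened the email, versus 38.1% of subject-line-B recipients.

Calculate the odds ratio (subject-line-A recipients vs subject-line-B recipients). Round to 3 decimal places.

odds, subject-line-A recipients = 0.6820/0.3180 = 2.1447
odds, subject-line-B recipients = 0.3810/0.6190 = 0.6155
OR = 2.1447 / 0.6155 = 3.484

3.484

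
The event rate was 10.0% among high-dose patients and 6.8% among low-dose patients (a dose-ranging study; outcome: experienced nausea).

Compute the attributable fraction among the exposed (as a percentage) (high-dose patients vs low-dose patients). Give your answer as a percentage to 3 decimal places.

AR% = (0.1000 − 0.0680) / 0.1000 = 0.3200 → 32.000%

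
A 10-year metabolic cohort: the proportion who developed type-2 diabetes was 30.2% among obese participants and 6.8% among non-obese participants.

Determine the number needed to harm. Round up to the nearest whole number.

NNH: 5

absolute risk difference = 0.234000
1 / 0.234000 = 4.274 → round up → 5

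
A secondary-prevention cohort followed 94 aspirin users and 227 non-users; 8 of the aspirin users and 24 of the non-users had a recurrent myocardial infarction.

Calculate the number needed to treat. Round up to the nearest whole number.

49

risk, aspirin users = 8/94 = 0.085106
risk, non-users = 24/227 = 0.105727
absolute risk difference = 0.020620
1 / 0.020620 = 48.497 → round up → 49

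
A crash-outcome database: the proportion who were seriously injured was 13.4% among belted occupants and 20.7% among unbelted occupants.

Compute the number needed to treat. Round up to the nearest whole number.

NNT ≈ 14

absolute risk difference = 0.073000
1 / 0.073000 = 13.699 → round up → 14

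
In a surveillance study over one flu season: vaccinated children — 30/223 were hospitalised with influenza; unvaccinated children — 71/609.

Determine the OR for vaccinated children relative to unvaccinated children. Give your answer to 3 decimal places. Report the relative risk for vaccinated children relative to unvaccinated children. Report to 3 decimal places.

OR = 1.178; RR = 1.154

OR = (30 × 538) / (193 × 71) = 16140/13703 ≈ 1.178
risk, vaccinated children = 30/223 = 0.1345
risk, unvaccinated children = 71/609 = 0.1166
RR = 0.1345 / 0.1166 = 1.154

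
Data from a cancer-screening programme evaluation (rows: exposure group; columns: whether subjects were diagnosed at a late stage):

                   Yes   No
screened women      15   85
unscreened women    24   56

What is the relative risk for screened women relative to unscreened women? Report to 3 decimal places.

risk, screened women = 15/100 = 0.1500
risk, unscreened women = 24/80 = 0.3000
RR = 0.1500 / 0.3000 = 0.500

0.500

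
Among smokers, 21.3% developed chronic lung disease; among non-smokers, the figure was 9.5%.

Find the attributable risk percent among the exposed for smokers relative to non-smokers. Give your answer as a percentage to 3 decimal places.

AR% = (0.2130 − 0.0950) / 0.2130 = 0.5540 → 55.399%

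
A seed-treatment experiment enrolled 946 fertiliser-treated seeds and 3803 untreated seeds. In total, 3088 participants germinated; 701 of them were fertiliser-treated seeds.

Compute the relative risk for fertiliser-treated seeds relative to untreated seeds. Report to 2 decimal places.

1.18

fertiliser-treated seeds without the outcome: 946 − 701 = 245
untreated seeds with the outcome: 3088 − 701 = 2387
untreated seeds without the outcome: 3803 − 2387 = 1416
risk, fertiliser-treated seeds = 701/946 = 0.7410
risk, untreated seeds = 2387/3803 = 0.6277
RR = 0.7410 / 0.6277 = 1.18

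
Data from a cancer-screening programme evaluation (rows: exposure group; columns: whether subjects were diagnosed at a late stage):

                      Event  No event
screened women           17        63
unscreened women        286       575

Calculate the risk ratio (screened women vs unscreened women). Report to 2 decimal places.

risk, screened women = 17/80 = 0.2125
risk, unscreened women = 286/861 = 0.3322
RR = 0.2125 / 0.3322 = 0.64

RR: 0.64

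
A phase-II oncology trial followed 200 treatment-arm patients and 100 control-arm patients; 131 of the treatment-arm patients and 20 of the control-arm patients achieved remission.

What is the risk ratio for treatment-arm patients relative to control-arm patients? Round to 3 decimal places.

RR = 3.275

risk, treatment-arm patients = 131/200 = 0.6550
risk, control-arm patients = 20/100 = 0.2000
RR = 0.6550 / 0.2000 = 3.275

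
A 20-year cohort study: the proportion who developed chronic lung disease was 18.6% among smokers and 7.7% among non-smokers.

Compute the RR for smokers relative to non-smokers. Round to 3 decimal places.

RR = 0.1860 / 0.0770 = 2.416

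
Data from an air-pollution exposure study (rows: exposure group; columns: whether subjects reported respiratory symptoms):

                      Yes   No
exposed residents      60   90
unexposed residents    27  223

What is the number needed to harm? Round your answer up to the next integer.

NNH: 4

risk, exposed residents = 60/150 = 0.400000
risk, unexposed residents = 27/250 = 0.108000
absolute risk difference = 0.292000
1 / 0.292000 = 3.425 → round up → 4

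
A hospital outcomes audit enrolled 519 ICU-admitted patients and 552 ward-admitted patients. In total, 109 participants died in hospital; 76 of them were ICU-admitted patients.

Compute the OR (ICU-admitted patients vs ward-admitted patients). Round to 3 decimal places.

OR ≈ 2.698

ICU-admitted patients without the outcome: 519 − 76 = 443
ward-admitted patients with the outcome: 109 − 76 = 33
ward-admitted patients without the outcome: 552 − 33 = 519
odds, ICU-admitted patients = 76/443 = 0.1716
odds, ward-admitted patients = 33/519 = 0.0636
OR = 0.1716 / 0.0636 = 2.698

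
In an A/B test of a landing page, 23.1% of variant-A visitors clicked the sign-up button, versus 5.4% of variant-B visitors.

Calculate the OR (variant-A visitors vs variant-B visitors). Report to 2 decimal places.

OR ≈ 5.26

odds, variant-A visitors = 0.2310/0.7690 = 0.3004
odds, variant-B visitors = 0.0540/0.9460 = 0.0571
OR = 0.3004 / 0.0571 = 5.26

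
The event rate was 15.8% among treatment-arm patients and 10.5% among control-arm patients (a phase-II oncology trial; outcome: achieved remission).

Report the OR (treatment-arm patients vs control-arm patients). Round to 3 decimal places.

odds, treatment-arm patients = 0.1580/0.8420 = 0.1876
odds, control-arm patients = 0.1050/0.8950 = 0.1173
OR = 0.1876 / 0.1173 = 1.599

OR ≈ 1.599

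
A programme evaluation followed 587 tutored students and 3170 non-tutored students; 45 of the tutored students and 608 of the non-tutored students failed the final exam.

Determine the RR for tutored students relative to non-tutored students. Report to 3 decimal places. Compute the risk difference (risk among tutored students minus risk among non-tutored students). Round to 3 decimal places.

RR = 0.400; RD = -0.115

risk, tutored students = 45/587 = 0.0767
risk, non-tutored students = 608/3170 = 0.1918
RR = 0.0767 / 0.1918 = 0.400
risk difference = 0.0767 − 0.1918 = -0.115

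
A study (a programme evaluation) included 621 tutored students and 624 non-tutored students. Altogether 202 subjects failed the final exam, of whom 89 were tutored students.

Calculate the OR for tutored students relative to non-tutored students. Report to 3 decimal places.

tutored students without the outcome: 621 − 89 = 532
non-tutored students with the outcome: 202 − 89 = 113
non-tutored students without the outcome: 624 − 113 = 511
OR = (89 × 511) / (532 × 113) = 45479/60116 ≈ 0.757

0.757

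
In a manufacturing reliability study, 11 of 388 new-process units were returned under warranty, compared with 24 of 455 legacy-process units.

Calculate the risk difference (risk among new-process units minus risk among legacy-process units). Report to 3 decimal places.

risk, new-process units = 11/388 = 0.02835
risk, legacy-process units = 24/455 = 0.05275
risk difference = 0.02835 − 0.05275 = -0.024

RD ≈ -0.024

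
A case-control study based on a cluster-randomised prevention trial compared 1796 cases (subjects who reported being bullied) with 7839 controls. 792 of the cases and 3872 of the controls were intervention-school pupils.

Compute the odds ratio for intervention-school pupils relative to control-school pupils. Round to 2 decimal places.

OR = (792 × 3967) / (3872 × 1004) = 3141864/3887488 ≈ 0.81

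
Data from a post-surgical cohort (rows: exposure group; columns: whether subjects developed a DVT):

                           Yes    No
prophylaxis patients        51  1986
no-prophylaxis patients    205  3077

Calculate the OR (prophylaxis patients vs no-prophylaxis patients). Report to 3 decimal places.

OR = 0.385

odds, prophylaxis patients = 51/1986 = 0.02568
odds, no-prophylaxis patients = 205/3077 = 0.06662
OR = 0.02568 / 0.06662 = 0.385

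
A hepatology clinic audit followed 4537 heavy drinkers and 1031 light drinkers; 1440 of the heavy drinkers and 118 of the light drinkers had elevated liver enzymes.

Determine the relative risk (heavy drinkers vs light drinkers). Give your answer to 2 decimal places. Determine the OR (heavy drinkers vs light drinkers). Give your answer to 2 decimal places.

risk, heavy drinkers = 1440/4537 = 0.3174
risk, light drinkers = 118/1031 = 0.1145
RR = 0.3174 / 0.1145 = 2.77
OR = (1440 × 913) / (3097 × 118) = 1314720/365446 ≈ 3.60

RR = 2.77; OR = 3.60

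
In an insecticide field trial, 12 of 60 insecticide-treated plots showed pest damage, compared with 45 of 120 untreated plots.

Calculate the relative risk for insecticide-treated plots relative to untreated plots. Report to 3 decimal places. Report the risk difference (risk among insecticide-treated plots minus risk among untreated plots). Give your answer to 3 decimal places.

risk, insecticide-treated plots = 12/60 = 0.2000
risk, untreated plots = 45/120 = 0.3750
RR = 0.2000 / 0.3750 = 0.533
risk difference = 0.2000 − 0.3750 = -0.175

RR = 0.533; RD = -0.175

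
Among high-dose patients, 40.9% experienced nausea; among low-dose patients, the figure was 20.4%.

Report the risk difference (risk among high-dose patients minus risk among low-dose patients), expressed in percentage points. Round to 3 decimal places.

RD: 20.500

risk difference = 0.4090 − 0.2040 = 0.2050 → 20.500 percentage points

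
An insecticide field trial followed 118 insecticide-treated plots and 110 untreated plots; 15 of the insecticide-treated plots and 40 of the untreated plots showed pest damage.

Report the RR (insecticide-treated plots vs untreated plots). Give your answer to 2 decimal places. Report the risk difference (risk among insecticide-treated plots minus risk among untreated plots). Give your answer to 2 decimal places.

risk, insecticide-treated plots = 15/118 = 0.1271
risk, untreated plots = 40/110 = 0.3636
RR = 0.1271 / 0.3636 = 0.35
risk difference = 0.1271 − 0.3636 = -0.24

RR = 0.35; RD = -0.24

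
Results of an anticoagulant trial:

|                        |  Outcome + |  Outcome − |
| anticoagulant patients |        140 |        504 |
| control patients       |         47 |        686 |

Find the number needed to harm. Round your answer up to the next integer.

risk, anticoagulant patients = 140/644 = 0.217391
risk, control patients = 47/733 = 0.064120
absolute risk difference = 0.153271
1 / 0.153271 = 6.524 → round up → 7

NNH ≈ 7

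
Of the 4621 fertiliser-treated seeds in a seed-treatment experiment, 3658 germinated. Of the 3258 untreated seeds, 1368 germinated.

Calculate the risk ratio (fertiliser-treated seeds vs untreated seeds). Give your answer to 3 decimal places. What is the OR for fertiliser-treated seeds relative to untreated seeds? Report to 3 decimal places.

risk, fertiliser-treated seeds = 3658/4621 = 0.7916
risk, untreated seeds = 1368/3258 = 0.4199
RR = 0.7916 / 0.4199 = 1.885
odds, fertiliser-treated seeds = 3658/963 = 3.7985
odds, untreated seeds = 1368/1890 = 0.7238
OR = 3.7985 / 0.7238 = 5.248

RR = 1.885; OR = 5.248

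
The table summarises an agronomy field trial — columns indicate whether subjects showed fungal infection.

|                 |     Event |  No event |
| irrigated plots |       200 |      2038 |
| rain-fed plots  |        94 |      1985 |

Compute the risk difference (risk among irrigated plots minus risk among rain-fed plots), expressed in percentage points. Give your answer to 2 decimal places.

RD = 4.42

risk, irrigated plots = 200/2238 = 0.08937
risk, rain-fed plots = 94/2079 = 0.04521
risk difference = 0.08937 − 0.04521 = 0.04415 → 4.42 percentage points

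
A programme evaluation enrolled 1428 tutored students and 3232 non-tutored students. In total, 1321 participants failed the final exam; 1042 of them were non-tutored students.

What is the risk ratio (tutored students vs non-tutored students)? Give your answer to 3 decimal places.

0.606

tutored students with the outcome: 1321 − 1042 = 279
tutored students without the outcome: 1428 − 279 = 1149
non-tutored students without the outcome: 3232 − 1042 = 2190
risk, tutored students = 279/1428 = 0.1954
risk, non-tutored students = 1042/3232 = 0.3224
RR = 0.1954 / 0.3224 = 0.606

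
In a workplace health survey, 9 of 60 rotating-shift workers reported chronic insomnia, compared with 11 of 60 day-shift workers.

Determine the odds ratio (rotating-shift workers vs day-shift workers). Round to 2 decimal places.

OR = (9 × 49) / (51 × 11) = 441/561 ≈ 0.79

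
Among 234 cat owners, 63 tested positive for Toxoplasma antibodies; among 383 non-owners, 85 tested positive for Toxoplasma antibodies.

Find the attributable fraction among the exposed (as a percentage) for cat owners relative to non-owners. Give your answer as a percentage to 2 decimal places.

risk, cat owners = 63/234 = 0.2692
risk, non-owners = 85/383 = 0.2219
AR% = (0.2692 − 0.2219) / 0.2692 = 0.1757 → 17.57%

AR% = 17.57%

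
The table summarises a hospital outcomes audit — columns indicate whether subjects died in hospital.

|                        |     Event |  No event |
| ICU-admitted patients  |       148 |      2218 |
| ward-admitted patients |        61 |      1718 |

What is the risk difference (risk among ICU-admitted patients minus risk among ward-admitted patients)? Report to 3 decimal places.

risk, ICU-admitted patients = 148/2366 = 0.06255
risk, ward-admitted patients = 61/1779 = 0.03429
risk difference = 0.06255 − 0.03429 = 0.028

0.028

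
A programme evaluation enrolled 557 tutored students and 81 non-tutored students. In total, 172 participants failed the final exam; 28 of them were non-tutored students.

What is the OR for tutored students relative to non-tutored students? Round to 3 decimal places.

0.660

tutored students with the outcome: 172 − 28 = 144
tutored students without the outcome: 557 − 144 = 413
non-tutored students without the outcome: 81 − 28 = 53
OR = (144 × 53) / (413 × 28) = 7632/11564 ≈ 0.660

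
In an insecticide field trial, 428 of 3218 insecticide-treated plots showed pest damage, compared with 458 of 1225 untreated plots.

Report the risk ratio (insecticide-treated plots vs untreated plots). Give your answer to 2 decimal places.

0.36

risk, insecticide-treated plots = 428/3218 = 0.1330
risk, untreated plots = 458/1225 = 0.3739
RR = 0.1330 / 0.3739 = 0.36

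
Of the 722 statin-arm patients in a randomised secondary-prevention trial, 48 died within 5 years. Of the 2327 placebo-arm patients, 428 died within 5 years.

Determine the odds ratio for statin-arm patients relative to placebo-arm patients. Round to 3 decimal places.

OR = (48 × 1899) / (674 × 428) = 91152/288472 ≈ 0.316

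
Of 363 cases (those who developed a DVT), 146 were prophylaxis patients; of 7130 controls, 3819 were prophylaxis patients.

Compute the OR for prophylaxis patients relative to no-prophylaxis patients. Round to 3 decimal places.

odds, prophylaxis patients = 146/3819 = 0.03823
odds, no-prophylaxis patients = 217/3311 = 0.06554
OR = 0.03823 / 0.06554 = 0.583

OR ≈ 0.583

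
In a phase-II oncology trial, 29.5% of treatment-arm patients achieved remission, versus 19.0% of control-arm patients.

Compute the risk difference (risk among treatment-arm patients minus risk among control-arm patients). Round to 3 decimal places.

risk difference = 0.2950 − 0.1900 = 0.105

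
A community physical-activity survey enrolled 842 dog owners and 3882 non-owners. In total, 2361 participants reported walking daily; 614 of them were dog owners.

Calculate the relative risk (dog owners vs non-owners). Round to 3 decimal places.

dog owners without the outcome: 842 − 614 = 228
non-owners with the outcome: 2361 − 614 = 1747
non-owners without the outcome: 3882 − 1747 = 2135
risk, dog owners = 614/842 = 0.7292
risk, non-owners = 1747/3882 = 0.4500
RR = 0.7292 / 0.4500 = 1.620

RR ≈ 1.620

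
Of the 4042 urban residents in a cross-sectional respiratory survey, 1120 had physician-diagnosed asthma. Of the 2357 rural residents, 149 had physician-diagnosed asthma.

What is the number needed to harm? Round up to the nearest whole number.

5

risk, urban residents = 1120/4042 = 0.277091
risk, rural residents = 149/2357 = 0.063216
absolute risk difference = 0.213875
1 / 0.213875 = 4.676 → round up → 5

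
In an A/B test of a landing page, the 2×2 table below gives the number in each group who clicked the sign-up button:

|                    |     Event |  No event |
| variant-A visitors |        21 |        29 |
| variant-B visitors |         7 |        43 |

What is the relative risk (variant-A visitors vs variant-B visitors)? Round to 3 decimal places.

3.000

risk, variant-A visitors = 21/50 = 0.4200
risk, variant-B visitors = 7/50 = 0.1400
RR = 0.4200 / 0.1400 = 3.000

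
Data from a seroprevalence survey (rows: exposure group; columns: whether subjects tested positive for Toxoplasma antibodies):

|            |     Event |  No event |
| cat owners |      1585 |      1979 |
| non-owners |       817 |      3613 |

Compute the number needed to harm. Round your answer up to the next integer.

4

risk, cat owners = 1585/3564 = 0.444725
risk, non-owners = 817/4430 = 0.184424
absolute risk difference = 0.260301
1 / 0.260301 = 3.842 → round up → 4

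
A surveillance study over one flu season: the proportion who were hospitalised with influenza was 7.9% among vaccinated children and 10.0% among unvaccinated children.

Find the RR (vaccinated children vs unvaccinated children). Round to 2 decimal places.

RR = 0.0790 / 0.1000 = 0.79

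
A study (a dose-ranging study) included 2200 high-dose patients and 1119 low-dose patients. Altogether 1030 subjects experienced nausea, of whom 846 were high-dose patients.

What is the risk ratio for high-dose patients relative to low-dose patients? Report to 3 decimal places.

2.339

high-dose patients without the outcome: 2200 − 846 = 1354
low-dose patients with the outcome: 1030 − 846 = 184
low-dose patients without the outcome: 1119 − 184 = 935
risk, high-dose patients = 846/2200 = 0.3845
risk, low-dose patients = 184/1119 = 0.1644
RR = 0.3845 / 0.1644 = 2.339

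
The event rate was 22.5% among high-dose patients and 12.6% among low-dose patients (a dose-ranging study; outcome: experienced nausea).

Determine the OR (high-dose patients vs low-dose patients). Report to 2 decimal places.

OR ≈ 2.01

odds, high-dose patients = 0.2250/0.7750 = 0.2903
odds, low-dose patients = 0.1260/0.8740 = 0.1442
OR = 0.2903 / 0.1442 = 2.01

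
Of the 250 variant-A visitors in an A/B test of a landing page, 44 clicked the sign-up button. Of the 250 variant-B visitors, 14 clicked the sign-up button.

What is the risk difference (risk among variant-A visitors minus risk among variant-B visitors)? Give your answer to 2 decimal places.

risk, variant-A visitors = 44/250 = 0.1760
risk, variant-B visitors = 14/250 = 0.0560
risk difference = 0.1760 − 0.0560 = 0.12

RD: 0.12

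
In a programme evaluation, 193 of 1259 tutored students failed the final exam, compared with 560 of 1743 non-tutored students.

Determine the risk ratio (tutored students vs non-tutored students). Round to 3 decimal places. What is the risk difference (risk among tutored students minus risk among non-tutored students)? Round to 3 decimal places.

RR = 0.477; RD = -0.168

risk, tutored students = 193/1259 = 0.1533
risk, non-tutored students = 560/1743 = 0.3213
RR = 0.1533 / 0.3213 = 0.477
risk difference = 0.1533 − 0.3213 = -0.168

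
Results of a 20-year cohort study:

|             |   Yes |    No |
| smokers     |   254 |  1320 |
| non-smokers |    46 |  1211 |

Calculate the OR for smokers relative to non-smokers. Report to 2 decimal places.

OR = (254 × 1211) / (1320 × 46) = 307594/60720 ≈ 5.07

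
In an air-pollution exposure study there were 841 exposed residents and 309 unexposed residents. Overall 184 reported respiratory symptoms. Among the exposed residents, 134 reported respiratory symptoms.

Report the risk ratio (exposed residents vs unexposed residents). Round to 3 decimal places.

exposed residents without the outcome: 841 − 134 = 707
unexposed residents with the outcome: 184 − 134 = 50
unexposed residents without the outcome: 309 − 50 = 259
risk, exposed residents = 134/841 = 0.1593
risk, unexposed residents = 50/309 = 0.1618
RR = 0.1593 / 0.1618 = 0.985

0.985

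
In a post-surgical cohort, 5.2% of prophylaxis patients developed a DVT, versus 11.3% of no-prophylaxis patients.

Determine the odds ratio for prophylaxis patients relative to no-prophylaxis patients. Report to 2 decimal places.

0.43

odds, prophylaxis patients = 0.0520/0.9480 = 0.0549
odds, no-prophylaxis patients = 0.1130/0.8870 = 0.1274
OR = 0.0549 / 0.1274 = 0.43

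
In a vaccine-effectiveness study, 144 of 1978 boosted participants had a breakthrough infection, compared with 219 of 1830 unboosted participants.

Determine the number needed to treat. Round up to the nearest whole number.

NNT = 22

risk, boosted participants = 144/1978 = 0.072801
risk, unboosted participants = 219/1830 = 0.119672
absolute risk difference = 0.046871
1 / 0.046871 = 21.335 → round up → 22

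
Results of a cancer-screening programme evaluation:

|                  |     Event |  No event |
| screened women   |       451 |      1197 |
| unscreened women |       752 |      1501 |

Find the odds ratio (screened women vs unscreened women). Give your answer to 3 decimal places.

OR = (451 × 1501) / (1197 × 752) = 676951/900144 ≈ 0.752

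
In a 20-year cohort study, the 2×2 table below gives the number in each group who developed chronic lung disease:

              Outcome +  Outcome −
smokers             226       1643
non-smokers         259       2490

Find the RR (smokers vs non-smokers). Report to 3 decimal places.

1.283

risk, smokers = 226/1869 = 0.1209
risk, non-smokers = 259/2749 = 0.0942
RR = 0.1209 / 0.0942 = 1.283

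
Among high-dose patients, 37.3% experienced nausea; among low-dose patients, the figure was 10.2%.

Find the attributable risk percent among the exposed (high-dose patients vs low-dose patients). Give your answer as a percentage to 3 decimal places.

AR% = (0.3730 − 0.1020) / 0.3730 = 0.7265 → 72.654%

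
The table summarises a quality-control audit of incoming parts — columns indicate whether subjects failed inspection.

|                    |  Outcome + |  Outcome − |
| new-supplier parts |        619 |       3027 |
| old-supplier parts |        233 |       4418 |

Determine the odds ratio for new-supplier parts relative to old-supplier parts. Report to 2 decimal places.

OR = (619 × 4418) / (3027 × 233) = 2734742/705291 ≈ 3.88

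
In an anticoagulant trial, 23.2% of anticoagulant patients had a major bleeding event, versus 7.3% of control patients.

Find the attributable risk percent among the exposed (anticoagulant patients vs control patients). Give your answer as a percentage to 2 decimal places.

AR% = (0.2320 − 0.0730) / 0.2320 = 0.6853 → 68.53%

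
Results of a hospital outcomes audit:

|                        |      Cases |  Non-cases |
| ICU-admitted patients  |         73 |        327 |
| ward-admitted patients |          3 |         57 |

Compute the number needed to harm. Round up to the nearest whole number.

risk, ICU-admitted patients = 73/400 = 0.182500
risk, ward-admitted patients = 3/60 = 0.050000
absolute risk difference = 0.132500
1 / 0.132500 = 7.547 → round up → 8

NNH: 8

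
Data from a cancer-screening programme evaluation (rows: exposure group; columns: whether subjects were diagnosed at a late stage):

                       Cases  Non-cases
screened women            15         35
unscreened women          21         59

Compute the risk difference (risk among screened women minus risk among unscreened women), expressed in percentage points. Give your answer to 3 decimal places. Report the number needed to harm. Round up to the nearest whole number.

RD = 3.750; NNH = 27

risk, screened women = 15/50 = 0.3000
risk, unscreened women = 21/80 = 0.2625
risk difference = 0.3000 − 0.2625 = 0.0375 → 3.750 percentage points
absolute risk difference = 0.037500
1 / 0.037500 = 26.667 → round up → 27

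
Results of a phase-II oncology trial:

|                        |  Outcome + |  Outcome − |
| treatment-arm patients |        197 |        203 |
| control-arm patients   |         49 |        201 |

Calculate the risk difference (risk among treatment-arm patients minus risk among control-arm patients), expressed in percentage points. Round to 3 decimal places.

risk, treatment-arm patients = 197/400 = 0.4925
risk, control-arm patients = 49/250 = 0.1960
risk difference = 0.4925 − 0.1960 = 0.2965 → 29.650 percentage points

RD: 29.650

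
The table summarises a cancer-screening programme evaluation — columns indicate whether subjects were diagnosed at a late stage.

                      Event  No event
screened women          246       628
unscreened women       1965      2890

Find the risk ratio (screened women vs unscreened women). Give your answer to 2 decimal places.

risk, screened women = 246/874 = 0.2815
risk, unscreened women = 1965/4855 = 0.4047
RR = 0.2815 / 0.4047 = 0.70

RR = 0.70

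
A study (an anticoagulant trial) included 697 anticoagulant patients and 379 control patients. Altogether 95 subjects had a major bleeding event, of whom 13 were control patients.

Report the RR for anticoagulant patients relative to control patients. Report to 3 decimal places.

3.430

anticoagulant patients with the outcome: 95 − 13 = 82
anticoagulant patients without the outcome: 697 − 82 = 615
control patients without the outcome: 379 − 13 = 366
risk, anticoagulant patients = 82/697 = 0.11765
risk, control patients = 13/379 = 0.03430
RR = 0.11765 / 0.03430 = 3.430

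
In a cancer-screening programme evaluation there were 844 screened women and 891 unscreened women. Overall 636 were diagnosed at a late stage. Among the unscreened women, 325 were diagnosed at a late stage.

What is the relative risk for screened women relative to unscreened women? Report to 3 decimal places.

screened women with the outcome: 636 − 325 = 311
screened women without the outcome: 844 − 311 = 533
unscreened women without the outcome: 891 − 325 = 566
risk, screened women = 311/844 = 0.3685
risk, unscreened women = 325/891 = 0.3648
RR = 0.3685 / 0.3648 = 1.010

1.010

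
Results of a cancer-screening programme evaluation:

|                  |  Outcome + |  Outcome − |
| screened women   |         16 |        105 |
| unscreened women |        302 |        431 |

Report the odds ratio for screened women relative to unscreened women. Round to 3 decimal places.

0.217

odds, screened women = 16/105 = 0.1524
odds, unscreened women = 302/431 = 0.7007
OR = 0.1524 / 0.7007 = 0.217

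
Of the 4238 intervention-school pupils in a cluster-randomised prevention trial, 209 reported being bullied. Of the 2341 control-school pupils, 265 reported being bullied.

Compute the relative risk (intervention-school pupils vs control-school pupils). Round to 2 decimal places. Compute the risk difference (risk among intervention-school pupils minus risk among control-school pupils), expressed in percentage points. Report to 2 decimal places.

risk, intervention-school pupils = 209/4238 = 0.04932
risk, control-school pupils = 265/2341 = 0.11320
RR = 0.04932 / 0.11320 = 0.44
risk difference = 0.04932 − 0.11320 = -0.06388 → -6.39 percentage points

RR = 0.44; RD = -6.39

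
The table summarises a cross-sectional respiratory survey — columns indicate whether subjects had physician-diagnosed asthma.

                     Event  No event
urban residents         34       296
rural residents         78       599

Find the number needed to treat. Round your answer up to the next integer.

NNT: 83

risk, urban residents = 34/330 = 0.103030
risk, rural residents = 78/677 = 0.115214
absolute risk difference = 0.012184
1 / 0.012184 = 82.075 → round up → 83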